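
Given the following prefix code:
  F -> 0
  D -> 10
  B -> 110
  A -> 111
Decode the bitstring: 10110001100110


Decoding step by step:
Bits 10 -> D
Bits 110 -> B
Bits 0 -> F
Bits 0 -> F
Bits 110 -> B
Bits 0 -> F
Bits 110 -> B


Decoded message: DBFFBFB


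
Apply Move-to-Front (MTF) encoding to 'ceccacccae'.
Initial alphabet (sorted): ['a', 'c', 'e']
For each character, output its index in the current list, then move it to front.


MTF encoding:
'c': index 1 in ['a', 'c', 'e'] -> ['c', 'a', 'e']
'e': index 2 in ['c', 'a', 'e'] -> ['e', 'c', 'a']
'c': index 1 in ['e', 'c', 'a'] -> ['c', 'e', 'a']
'c': index 0 in ['c', 'e', 'a'] -> ['c', 'e', 'a']
'a': index 2 in ['c', 'e', 'a'] -> ['a', 'c', 'e']
'c': index 1 in ['a', 'c', 'e'] -> ['c', 'a', 'e']
'c': index 0 in ['c', 'a', 'e'] -> ['c', 'a', 'e']
'c': index 0 in ['c', 'a', 'e'] -> ['c', 'a', 'e']
'a': index 1 in ['c', 'a', 'e'] -> ['a', 'c', 'e']
'e': index 2 in ['a', 'c', 'e'] -> ['e', 'a', 'c']


Output: [1, 2, 1, 0, 2, 1, 0, 0, 1, 2]


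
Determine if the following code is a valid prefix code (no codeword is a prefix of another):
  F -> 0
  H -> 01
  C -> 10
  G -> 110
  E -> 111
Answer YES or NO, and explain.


Checking each pair (does one codeword prefix another?):
  F='0' vs H='01': prefix -- VIOLATION

NO -- this is NOT a valid prefix code. F (0) is a prefix of H (01).


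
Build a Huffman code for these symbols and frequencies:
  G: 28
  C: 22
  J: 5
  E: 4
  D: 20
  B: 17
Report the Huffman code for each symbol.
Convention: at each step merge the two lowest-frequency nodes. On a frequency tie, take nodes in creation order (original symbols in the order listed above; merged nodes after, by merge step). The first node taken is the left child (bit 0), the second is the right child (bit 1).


Huffman tree construction:
Step 1: Merge E(4) + J(5) = 9
Step 2: Merge (E+J)(9) + B(17) = 26
Step 3: Merge D(20) + C(22) = 42
Step 4: Merge ((E+J)+B)(26) + G(28) = 54
Step 5: Merge (D+C)(42) + (((E+J)+B)+G)(54) = 96
Read each symbol's code off the tree from the root (left child = 0, right child = 1).

Codes:
  G: 11 (length 2)
  C: 01 (length 2)
  J: 1001 (length 4)
  E: 1000 (length 4)
  D: 00 (length 2)
  B: 101 (length 3)
Average code length: 227/96 = 2.3646 bits/symbol


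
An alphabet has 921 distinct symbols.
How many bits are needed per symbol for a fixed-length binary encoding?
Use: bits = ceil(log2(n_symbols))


log2(921) = 9.8471
Bracket: 2^9 = 512 < 921 <= 2^10 = 1024
So ceil(log2(921)) = 10

bits = ceil(log2(921)) = ceil(9.8471) = 10 bits


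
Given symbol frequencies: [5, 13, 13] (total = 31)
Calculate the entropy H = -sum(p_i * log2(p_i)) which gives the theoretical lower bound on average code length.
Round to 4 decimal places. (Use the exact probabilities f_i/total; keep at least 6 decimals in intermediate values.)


Per-symbol terms -p_i * log2(p_i) with p_i = f_i/31:
  p = 5/31 = 0.161290: log2(p) = -2.632268, -p*log2(p) = 0.424559
  p = 13/31 = 0.419355: log2(p) = -1.253757, -p*log2(p) = 0.525769
  p = 13/31 = 0.419355: log2(p) = -1.253757, -p*log2(p) = 0.525769
H = 0.424559 + 0.525769 + 0.525769 = 1.476097

H = 1.4761 bits/symbol


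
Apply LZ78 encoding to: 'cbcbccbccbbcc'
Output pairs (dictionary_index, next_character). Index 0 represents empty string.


LZ78 encoding steps:
Dictionary: {0: ''}
Step 1: w='' (idx 0), next='c' -> output (0, 'c'), add 'c' as idx 1
Step 2: w='' (idx 0), next='b' -> output (0, 'b'), add 'b' as idx 2
Step 3: w='c' (idx 1), next='b' -> output (1, 'b'), add 'cb' as idx 3
Step 4: w='c' (idx 1), next='c' -> output (1, 'c'), add 'cc' as idx 4
Step 5: w='b' (idx 2), next='c' -> output (2, 'c'), add 'bc' as idx 5
Step 6: w='cb' (idx 3), next='b' -> output (3, 'b'), add 'cbb' as idx 6
Step 7: w='cc' (idx 4), end of input -> output (4, '')


Encoded: [(0, 'c'), (0, 'b'), (1, 'b'), (1, 'c'), (2, 'c'), (3, 'b'), (4, '')]


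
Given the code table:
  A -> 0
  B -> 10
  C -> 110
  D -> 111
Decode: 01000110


Decoding:
0 -> A
10 -> B
0 -> A
0 -> A
110 -> C


Result: ABAAC


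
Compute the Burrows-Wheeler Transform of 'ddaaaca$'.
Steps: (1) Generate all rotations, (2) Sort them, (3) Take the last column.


Rotations (sorted):
  0: $ddaaaca -> last char: a
  1: a$ddaaac -> last char: c
  2: aaaca$dd -> last char: d
  3: aaca$dda -> last char: a
  4: aca$ddaa -> last char: a
  5: ca$ddaaa -> last char: a
  6: daaaca$d -> last char: d
  7: ddaaaca$ -> last char: $


BWT = acdaaad$


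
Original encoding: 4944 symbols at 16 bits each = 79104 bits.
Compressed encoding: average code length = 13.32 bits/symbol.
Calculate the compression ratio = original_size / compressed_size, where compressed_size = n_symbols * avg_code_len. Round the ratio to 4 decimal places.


original_size = n_symbols * orig_bits = 4944 * 16 = 79104 bits
compressed_size = n_symbols * avg_code_len = 4944 * 13.32 = 65854.08 bits
ratio = original_size / compressed_size = 79104 / 65854.08 = 1.2012

Compression ratio = 1.2012


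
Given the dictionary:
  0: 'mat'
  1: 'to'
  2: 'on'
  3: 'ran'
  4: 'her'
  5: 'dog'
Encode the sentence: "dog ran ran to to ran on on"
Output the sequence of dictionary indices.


Look up each word in the dictionary:
  'dog' -> 5
  'ran' -> 3
  'ran' -> 3
  'to' -> 1
  'to' -> 1
  'ran' -> 3
  'on' -> 2
  'on' -> 2

Encoded: [5, 3, 3, 1, 1, 3, 2, 2]


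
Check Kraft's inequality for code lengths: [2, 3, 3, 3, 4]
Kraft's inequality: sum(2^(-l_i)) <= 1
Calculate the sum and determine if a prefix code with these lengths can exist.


Sum = 2^(-2) + 2^(-3) + 2^(-3) + 2^(-3) + 2^(-4)
    = 0.25 + 0.125 + 0.125 + 0.125 + 0.0625
    = 11/16 = 0.6875
Since 0.6875 <= 1, Kraft's inequality IS satisfied.
A prefix code with these lengths CAN exist.

Kraft sum = 0.6875. Satisfied.


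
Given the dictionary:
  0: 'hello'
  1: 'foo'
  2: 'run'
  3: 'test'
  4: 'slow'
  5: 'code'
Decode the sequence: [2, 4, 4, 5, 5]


Look up each index in the dictionary:
  2 -> 'run'
  4 -> 'slow'
  4 -> 'slow'
  5 -> 'code'
  5 -> 'code'

Decoded: "run slow slow code code"


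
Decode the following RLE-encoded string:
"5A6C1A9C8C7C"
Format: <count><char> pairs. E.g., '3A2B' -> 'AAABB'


Expanding each <count><char> pair:
  5A -> 'AAAAA'
  6C -> 'CCCCCC'
  1A -> 'A'
  9C -> 'CCCCCCCCC'
  8C -> 'CCCCCCCC'
  7C -> 'CCCCCCC'

Decoded = AAAAACCCCCCACCCCCCCCCCCCCCCCCCCCCCCC


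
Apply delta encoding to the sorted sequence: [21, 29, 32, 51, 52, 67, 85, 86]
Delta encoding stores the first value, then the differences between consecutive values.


First value: 21
Deltas:
  29 - 21 = 8
  32 - 29 = 3
  51 - 32 = 19
  52 - 51 = 1
  67 - 52 = 15
  85 - 67 = 18
  86 - 85 = 1


Delta encoded: [21, 8, 3, 19, 1, 15, 18, 1]


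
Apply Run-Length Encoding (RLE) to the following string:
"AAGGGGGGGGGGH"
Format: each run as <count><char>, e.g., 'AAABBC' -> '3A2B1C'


Scanning runs left to right:
  i=0: run of 'A' x 2 -> '2A'
  i=2: run of 'G' x 10 -> '10G'
  i=12: run of 'H' x 1 -> '1H'

RLE = 2A10G1H


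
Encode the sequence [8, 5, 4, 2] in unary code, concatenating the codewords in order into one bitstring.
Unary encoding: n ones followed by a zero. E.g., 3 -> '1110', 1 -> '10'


Encode each number as n ones followed by a terminating 0:
  8 -> 111111110 (9 bits)
  5 -> 111110 (6 bits)
  4 -> 11110 (5 bits)
  2 -> 110 (3 bits)
Total length = 9 + 6 + 5 + 3 = 23 bits.

Unary([8, 5, 4, 2]) = 11111111011111011110110 (23 bits)


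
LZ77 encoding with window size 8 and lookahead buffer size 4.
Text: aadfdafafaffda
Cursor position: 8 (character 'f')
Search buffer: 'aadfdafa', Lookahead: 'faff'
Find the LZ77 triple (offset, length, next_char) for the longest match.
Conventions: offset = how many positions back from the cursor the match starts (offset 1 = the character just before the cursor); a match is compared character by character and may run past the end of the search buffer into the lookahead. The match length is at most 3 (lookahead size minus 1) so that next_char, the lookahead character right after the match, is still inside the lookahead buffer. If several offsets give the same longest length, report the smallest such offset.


Try each offset into the search buffer:
  offset=1 (pos 7, char 'a'): match length 0
  offset=2 (pos 6, char 'f'): match length 3
  offset=3 (pos 5, char 'a'): match length 0
  offset=4 (pos 4, char 'd'): match length 0
  offset=5 (pos 3, char 'f'): match length 1
  offset=6 (pos 2, char 'd'): match length 0
  offset=7 (pos 1, char 'a'): match length 0
  offset=8 (pos 0, char 'a'): match length 0
Longest match has length 3 at offset 2.
next_char = character at position 8 + 3 = 11 -> 'f'

Best match: offset=2, length=3 (matching 'faf' starting at position 6)
LZ77 triple: (2, 3, 'f')


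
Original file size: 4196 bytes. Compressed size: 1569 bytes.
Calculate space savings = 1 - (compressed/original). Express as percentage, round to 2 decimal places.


ratio = compressed/original = 1569/4196 = 0.373928
savings = 1 - ratio = 1 - 0.373928 = 0.626072
as a percentage: 0.626072 * 100 = 62.61%

Space savings = 1 - 1569/4196 = 62.61%


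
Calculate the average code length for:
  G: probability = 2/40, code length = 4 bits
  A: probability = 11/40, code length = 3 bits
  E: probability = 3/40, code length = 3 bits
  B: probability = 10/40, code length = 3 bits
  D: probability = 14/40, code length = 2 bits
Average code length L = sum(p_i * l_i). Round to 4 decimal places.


Weighted contributions p_i * l_i:
  G: (2/40) * 4 = 8/40
  A: (11/40) * 3 = 33/40
  E: (3/40) * 3 = 9/40
  B: (10/40) * 3 = 30/40
  D: (14/40) * 2 = 28/40
Sum = (8 + 33 + 9 + 30 + 28)/40 = 108/40

L = 108/40 = 2.7000 bits/symbol


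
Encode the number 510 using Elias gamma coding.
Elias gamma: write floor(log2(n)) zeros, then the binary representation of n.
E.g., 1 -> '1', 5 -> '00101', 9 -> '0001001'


num_bits = floor(log2(510)) + 1 = 9
leading_zeros = num_bits - 1 = 8
binary(510) = 111111110

Elias gamma(510) = '00000000' + '111111110' = 00000000111111110 (17 bits)


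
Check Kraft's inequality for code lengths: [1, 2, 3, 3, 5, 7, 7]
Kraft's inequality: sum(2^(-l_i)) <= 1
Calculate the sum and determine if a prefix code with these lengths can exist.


Sum = 2^(-1) + 2^(-2) + 2^(-3) + 2^(-3) + 2^(-5) + 2^(-7) + 2^(-7)
    = 0.5 + 0.25 + 0.125 + 0.125 + 0.03125 + 0.0078125 + 0.0078125
    = 134/128 = 1.046875
Since 1.046875 > 1, Kraft's inequality is NOT satisfied.
A prefix code with these lengths CANNOT exist.

Kraft sum = 1.046875. Not satisfied.


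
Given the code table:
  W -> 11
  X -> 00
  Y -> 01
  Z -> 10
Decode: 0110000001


Decoding:
01 -> Y
10 -> Z
00 -> X
00 -> X
01 -> Y


Result: YZXXY


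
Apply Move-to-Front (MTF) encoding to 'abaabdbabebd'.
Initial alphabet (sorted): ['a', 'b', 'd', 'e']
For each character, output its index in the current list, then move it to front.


MTF encoding:
'a': index 0 in ['a', 'b', 'd', 'e'] -> ['a', 'b', 'd', 'e']
'b': index 1 in ['a', 'b', 'd', 'e'] -> ['b', 'a', 'd', 'e']
'a': index 1 in ['b', 'a', 'd', 'e'] -> ['a', 'b', 'd', 'e']
'a': index 0 in ['a', 'b', 'd', 'e'] -> ['a', 'b', 'd', 'e']
'b': index 1 in ['a', 'b', 'd', 'e'] -> ['b', 'a', 'd', 'e']
'd': index 2 in ['b', 'a', 'd', 'e'] -> ['d', 'b', 'a', 'e']
'b': index 1 in ['d', 'b', 'a', 'e'] -> ['b', 'd', 'a', 'e']
'a': index 2 in ['b', 'd', 'a', 'e'] -> ['a', 'b', 'd', 'e']
'b': index 1 in ['a', 'b', 'd', 'e'] -> ['b', 'a', 'd', 'e']
'e': index 3 in ['b', 'a', 'd', 'e'] -> ['e', 'b', 'a', 'd']
'b': index 1 in ['e', 'b', 'a', 'd'] -> ['b', 'e', 'a', 'd']
'd': index 3 in ['b', 'e', 'a', 'd'] -> ['d', 'b', 'e', 'a']


Output: [0, 1, 1, 0, 1, 2, 1, 2, 1, 3, 1, 3]


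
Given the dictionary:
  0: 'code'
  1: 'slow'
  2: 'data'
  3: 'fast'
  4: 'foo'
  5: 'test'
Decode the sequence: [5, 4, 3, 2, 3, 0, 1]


Look up each index in the dictionary:
  5 -> 'test'
  4 -> 'foo'
  3 -> 'fast'
  2 -> 'data'
  3 -> 'fast'
  0 -> 'code'
  1 -> 'slow'

Decoded: "test foo fast data fast code slow"


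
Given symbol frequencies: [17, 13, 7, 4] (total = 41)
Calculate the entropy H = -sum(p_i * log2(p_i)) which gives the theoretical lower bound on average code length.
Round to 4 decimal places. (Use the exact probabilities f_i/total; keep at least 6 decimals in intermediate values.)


Per-symbol terms -p_i * log2(p_i) with p_i = f_i/41:
  p = 17/41 = 0.414634: log2(p) = -1.270089, -p*log2(p) = 0.526622
  p = 13/41 = 0.317073: log2(p) = -1.657112, -p*log2(p) = 0.525426
  p = 7/41 = 0.170732: log2(p) = -2.550197, -p*log2(p) = 0.435400
  p = 4/41 = 0.097561: log2(p) = -3.357552, -p*log2(p) = 0.327566
H = 0.526622 + 0.525426 + 0.435400 + 0.327566 = 1.815014

H = 1.815 bits/symbol


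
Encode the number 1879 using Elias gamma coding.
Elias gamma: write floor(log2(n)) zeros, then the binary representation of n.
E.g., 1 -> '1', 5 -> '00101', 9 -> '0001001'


num_bits = floor(log2(1879)) + 1 = 11
leading_zeros = num_bits - 1 = 10
binary(1879) = 11101010111

Elias gamma(1879) = '0000000000' + '11101010111' = 000000000011101010111 (21 bits)


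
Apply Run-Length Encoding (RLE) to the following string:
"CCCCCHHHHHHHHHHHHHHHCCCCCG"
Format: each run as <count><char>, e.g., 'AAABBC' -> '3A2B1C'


Scanning runs left to right:
  i=0: run of 'C' x 5 -> '5C'
  i=5: run of 'H' x 15 -> '15H'
  i=20: run of 'C' x 5 -> '5C'
  i=25: run of 'G' x 1 -> '1G'

RLE = 5C15H5C1G


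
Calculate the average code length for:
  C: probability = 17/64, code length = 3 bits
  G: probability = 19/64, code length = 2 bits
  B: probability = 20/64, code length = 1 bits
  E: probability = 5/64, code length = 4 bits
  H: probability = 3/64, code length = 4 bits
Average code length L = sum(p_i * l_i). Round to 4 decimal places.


Weighted contributions p_i * l_i:
  C: (17/64) * 3 = 51/64
  G: (19/64) * 2 = 38/64
  B: (20/64) * 1 = 20/64
  E: (5/64) * 4 = 20/64
  H: (3/64) * 4 = 12/64
Sum = (51 + 38 + 20 + 20 + 12)/64 = 141/64

L = 141/64 = 2.2031 bits/symbol


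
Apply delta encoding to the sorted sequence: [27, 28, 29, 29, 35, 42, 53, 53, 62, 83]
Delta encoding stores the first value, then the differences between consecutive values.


First value: 27
Deltas:
  28 - 27 = 1
  29 - 28 = 1
  29 - 29 = 0
  35 - 29 = 6
  42 - 35 = 7
  53 - 42 = 11
  53 - 53 = 0
  62 - 53 = 9
  83 - 62 = 21


Delta encoded: [27, 1, 1, 0, 6, 7, 11, 0, 9, 21]


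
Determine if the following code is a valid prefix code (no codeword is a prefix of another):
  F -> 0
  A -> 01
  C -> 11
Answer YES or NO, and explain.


Checking each pair (does one codeword prefix another?):
  F='0' vs A='01': prefix -- VIOLATION

NO -- this is NOT a valid prefix code. F (0) is a prefix of A (01).


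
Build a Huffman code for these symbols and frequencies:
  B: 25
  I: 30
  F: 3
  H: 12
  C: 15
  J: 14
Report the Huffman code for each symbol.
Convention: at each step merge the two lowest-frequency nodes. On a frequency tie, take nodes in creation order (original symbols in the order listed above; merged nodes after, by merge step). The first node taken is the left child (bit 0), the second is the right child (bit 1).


Huffman tree construction:
Step 1: Merge F(3) + H(12) = 15
Step 2: Merge J(14) + C(15) = 29
Step 3: Merge (F+H)(15) + B(25) = 40
Step 4: Merge (J+C)(29) + I(30) = 59
Step 5: Merge ((F+H)+B)(40) + ((J+C)+I)(59) = 99
Read each symbol's code off the tree from the root (left child = 0, right child = 1).

Codes:
  B: 01 (length 2)
  I: 11 (length 2)
  F: 000 (length 3)
  H: 001 (length 3)
  C: 101 (length 3)
  J: 100 (length 3)
Average code length: 242/99 = 2.4444 bits/symbol


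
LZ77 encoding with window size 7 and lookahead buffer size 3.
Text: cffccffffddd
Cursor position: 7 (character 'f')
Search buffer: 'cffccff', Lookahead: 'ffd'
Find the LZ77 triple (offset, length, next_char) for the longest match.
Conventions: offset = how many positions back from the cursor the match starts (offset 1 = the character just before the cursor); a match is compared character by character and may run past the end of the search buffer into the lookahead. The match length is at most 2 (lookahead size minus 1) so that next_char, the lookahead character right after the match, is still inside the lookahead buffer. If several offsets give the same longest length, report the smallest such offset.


Try each offset into the search buffer:
  offset=1 (pos 6, char 'f'): match length 2
  offset=2 (pos 5, char 'f'): match length 2
  offset=3 (pos 4, char 'c'): match length 0
  offset=4 (pos 3, char 'c'): match length 0
  offset=5 (pos 2, char 'f'): match length 1
  offset=6 (pos 1, char 'f'): match length 2
  offset=7 (pos 0, char 'c'): match length 0
Longest match has length 2, found at offsets 1, 2, 6; take the smallest, offset 1.
next_char = character at position 7 + 2 = 9 -> 'd'

Best match: offset=1, length=2 (matching 'ff' starting at position 6)
LZ77 triple: (1, 2, 'd')


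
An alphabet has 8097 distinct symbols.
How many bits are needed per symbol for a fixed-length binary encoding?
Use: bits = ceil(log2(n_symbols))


log2(8097) = 12.9832
Bracket: 2^12 = 4096 < 8097 <= 2^13 = 8192
So ceil(log2(8097)) = 13

bits = ceil(log2(8097)) = ceil(12.9832) = 13 bits


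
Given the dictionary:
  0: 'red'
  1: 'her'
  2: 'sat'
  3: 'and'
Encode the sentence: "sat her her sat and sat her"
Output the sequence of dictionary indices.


Look up each word in the dictionary:
  'sat' -> 2
  'her' -> 1
  'her' -> 1
  'sat' -> 2
  'and' -> 3
  'sat' -> 2
  'her' -> 1

Encoded: [2, 1, 1, 2, 3, 2, 1]


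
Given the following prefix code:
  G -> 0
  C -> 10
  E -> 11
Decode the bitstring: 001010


Decoding step by step:
Bits 0 -> G
Bits 0 -> G
Bits 10 -> C
Bits 10 -> C


Decoded message: GGCC


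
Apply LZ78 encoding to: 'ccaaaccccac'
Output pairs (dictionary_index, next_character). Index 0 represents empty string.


LZ78 encoding steps:
Dictionary: {0: ''}
Step 1: w='' (idx 0), next='c' -> output (0, 'c'), add 'c' as idx 1
Step 2: w='c' (idx 1), next='a' -> output (1, 'a'), add 'ca' as idx 2
Step 3: w='' (idx 0), next='a' -> output (0, 'a'), add 'a' as idx 3
Step 4: w='a' (idx 3), next='c' -> output (3, 'c'), add 'ac' as idx 4
Step 5: w='c' (idx 1), next='c' -> output (1, 'c'), add 'cc' as idx 5
Step 6: w='ca' (idx 2), next='c' -> output (2, 'c'), add 'cac' as idx 6


Encoded: [(0, 'c'), (1, 'a'), (0, 'a'), (3, 'c'), (1, 'c'), (2, 'c')]


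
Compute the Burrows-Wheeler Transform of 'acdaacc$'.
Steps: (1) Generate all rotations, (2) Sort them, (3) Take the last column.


Rotations (sorted):
  0: $acdaacc -> last char: c
  1: aacc$acd -> last char: d
  2: acc$acda -> last char: a
  3: acdaacc$ -> last char: $
  4: c$acdaac -> last char: c
  5: cc$acdaa -> last char: a
  6: cdaacc$a -> last char: a
  7: daacc$ac -> last char: c


BWT = cda$caac


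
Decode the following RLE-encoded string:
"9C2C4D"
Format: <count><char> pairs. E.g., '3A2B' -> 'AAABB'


Expanding each <count><char> pair:
  9C -> 'CCCCCCCCC'
  2C -> 'CC'
  4D -> 'DDDD'

Decoded = CCCCCCCCCCCDDDD


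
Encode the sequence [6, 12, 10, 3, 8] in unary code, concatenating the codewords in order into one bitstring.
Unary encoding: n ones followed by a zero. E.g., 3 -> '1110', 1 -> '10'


Encode each number as n ones followed by a terminating 0:
  6 -> 1111110 (7 bits)
  12 -> 1111111111110 (13 bits)
  10 -> 11111111110 (11 bits)
  3 -> 1110 (4 bits)
  8 -> 111111110 (9 bits)
Total length = 7 + 13 + 11 + 4 + 9 = 44 bits.

Unary([6, 12, 10, 3, 8]) = 11111101111111111110111111111101110111111110 (44 bits)


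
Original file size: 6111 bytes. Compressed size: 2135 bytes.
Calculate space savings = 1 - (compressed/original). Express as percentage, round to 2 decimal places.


ratio = compressed/original = 2135/6111 = 0.34937
savings = 1 - ratio = 1 - 0.34937 = 0.65063
as a percentage: 0.65063 * 100 = 65.06%

Space savings = 1 - 2135/6111 = 65.06%


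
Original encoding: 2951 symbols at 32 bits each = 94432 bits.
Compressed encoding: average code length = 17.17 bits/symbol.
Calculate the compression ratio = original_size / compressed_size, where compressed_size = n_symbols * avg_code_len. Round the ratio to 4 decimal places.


original_size = n_symbols * orig_bits = 2951 * 32 = 94432 bits
compressed_size = n_symbols * avg_code_len = 2951 * 17.17 = 50668.67 bits
ratio = original_size / compressed_size = 94432 / 50668.67 = 1.8637

Compression ratio = 1.8637


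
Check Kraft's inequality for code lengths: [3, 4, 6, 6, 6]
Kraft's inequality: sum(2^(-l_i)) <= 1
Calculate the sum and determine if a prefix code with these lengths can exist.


Sum = 2^(-3) + 2^(-4) + 2^(-6) + 2^(-6) + 2^(-6)
    = 0.125 + 0.0625 + 0.015625 + 0.015625 + 0.015625
    = 15/64 = 0.234375
Since 0.234375 <= 1, Kraft's inequality IS satisfied.
A prefix code with these lengths CAN exist.

Kraft sum = 0.234375. Satisfied.


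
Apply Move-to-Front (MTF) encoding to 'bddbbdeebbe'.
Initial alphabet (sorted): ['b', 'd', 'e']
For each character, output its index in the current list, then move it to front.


MTF encoding:
'b': index 0 in ['b', 'd', 'e'] -> ['b', 'd', 'e']
'd': index 1 in ['b', 'd', 'e'] -> ['d', 'b', 'e']
'd': index 0 in ['d', 'b', 'e'] -> ['d', 'b', 'e']
'b': index 1 in ['d', 'b', 'e'] -> ['b', 'd', 'e']
'b': index 0 in ['b', 'd', 'e'] -> ['b', 'd', 'e']
'd': index 1 in ['b', 'd', 'e'] -> ['d', 'b', 'e']
'e': index 2 in ['d', 'b', 'e'] -> ['e', 'd', 'b']
'e': index 0 in ['e', 'd', 'b'] -> ['e', 'd', 'b']
'b': index 2 in ['e', 'd', 'b'] -> ['b', 'e', 'd']
'b': index 0 in ['b', 'e', 'd'] -> ['b', 'e', 'd']
'e': index 1 in ['b', 'e', 'd'] -> ['e', 'b', 'd']


Output: [0, 1, 0, 1, 0, 1, 2, 0, 2, 0, 1]


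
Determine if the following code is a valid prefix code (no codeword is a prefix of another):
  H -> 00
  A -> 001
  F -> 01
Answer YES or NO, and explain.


Checking each pair (does one codeword prefix another?):
  H='00' vs A='001': prefix -- VIOLATION

NO -- this is NOT a valid prefix code. H (00) is a prefix of A (001).


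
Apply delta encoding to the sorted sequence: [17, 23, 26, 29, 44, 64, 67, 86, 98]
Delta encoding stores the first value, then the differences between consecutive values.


First value: 17
Deltas:
  23 - 17 = 6
  26 - 23 = 3
  29 - 26 = 3
  44 - 29 = 15
  64 - 44 = 20
  67 - 64 = 3
  86 - 67 = 19
  98 - 86 = 12


Delta encoded: [17, 6, 3, 3, 15, 20, 3, 19, 12]


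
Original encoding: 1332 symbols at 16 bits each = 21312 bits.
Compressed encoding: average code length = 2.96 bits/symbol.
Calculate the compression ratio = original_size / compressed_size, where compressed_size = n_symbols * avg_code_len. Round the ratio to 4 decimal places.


original_size = n_symbols * orig_bits = 1332 * 16 = 21312 bits
compressed_size = n_symbols * avg_code_len = 1332 * 2.96 = 3942.72 bits
ratio = original_size / compressed_size = 21312 / 3942.72 = 5.4054

Compression ratio = 5.4054


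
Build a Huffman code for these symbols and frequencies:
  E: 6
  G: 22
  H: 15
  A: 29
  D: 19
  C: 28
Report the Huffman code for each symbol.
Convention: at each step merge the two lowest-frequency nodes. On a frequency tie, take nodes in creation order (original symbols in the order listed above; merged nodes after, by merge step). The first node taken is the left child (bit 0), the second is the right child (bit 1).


Huffman tree construction:
Step 1: Merge E(6) + H(15) = 21
Step 2: Merge D(19) + (E+H)(21) = 40
Step 3: Merge G(22) + C(28) = 50
Step 4: Merge A(29) + (D+(E+H))(40) = 69
Step 5: Merge (G+C)(50) + (A+(D+(E+H)))(69) = 119
Read each symbol's code off the tree from the root (left child = 0, right child = 1).

Codes:
  E: 1110 (length 4)
  G: 00 (length 2)
  H: 1111 (length 4)
  A: 10 (length 2)
  D: 110 (length 3)
  C: 01 (length 2)
Average code length: 299/119 = 2.5126 bits/symbol


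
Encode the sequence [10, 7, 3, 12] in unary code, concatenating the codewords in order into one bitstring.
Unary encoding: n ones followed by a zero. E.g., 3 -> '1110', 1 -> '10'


Encode each number as n ones followed by a terminating 0:
  10 -> 11111111110 (11 bits)
  7 -> 11111110 (8 bits)
  3 -> 1110 (4 bits)
  12 -> 1111111111110 (13 bits)
Total length = 11 + 8 + 4 + 13 = 36 bits.

Unary([10, 7, 3, 12]) = 111111111101111111011101111111111110 (36 bits)


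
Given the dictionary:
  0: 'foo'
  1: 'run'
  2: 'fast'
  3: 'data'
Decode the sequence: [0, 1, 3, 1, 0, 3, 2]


Look up each index in the dictionary:
  0 -> 'foo'
  1 -> 'run'
  3 -> 'data'
  1 -> 'run'
  0 -> 'foo'
  3 -> 'data'
  2 -> 'fast'

Decoded: "foo run data run foo data fast"


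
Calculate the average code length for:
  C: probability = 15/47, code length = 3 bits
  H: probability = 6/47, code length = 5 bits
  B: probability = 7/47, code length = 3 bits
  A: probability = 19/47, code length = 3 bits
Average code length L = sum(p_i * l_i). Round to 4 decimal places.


Weighted contributions p_i * l_i:
  C: (15/47) * 3 = 45/47
  H: (6/47) * 5 = 30/47
  B: (7/47) * 3 = 21/47
  A: (19/47) * 3 = 57/47
Sum = (45 + 30 + 21 + 57)/47 = 153/47

L = 153/47 = 3.2553 bits/symbol


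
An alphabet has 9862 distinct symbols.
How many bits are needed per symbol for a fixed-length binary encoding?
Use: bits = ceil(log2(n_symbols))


log2(9862) = 13.2677
Bracket: 2^13 = 8192 < 9862 <= 2^14 = 16384
So ceil(log2(9862)) = 14

bits = ceil(log2(9862)) = ceil(13.2677) = 14 bits


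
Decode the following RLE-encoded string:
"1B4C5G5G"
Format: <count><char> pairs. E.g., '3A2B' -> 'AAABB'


Expanding each <count><char> pair:
  1B -> 'B'
  4C -> 'CCCC'
  5G -> 'GGGGG'
  5G -> 'GGGGG'

Decoded = BCCCCGGGGGGGGGG


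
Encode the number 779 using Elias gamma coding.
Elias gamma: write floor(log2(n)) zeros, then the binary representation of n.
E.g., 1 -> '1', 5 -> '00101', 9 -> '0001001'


num_bits = floor(log2(779)) + 1 = 10
leading_zeros = num_bits - 1 = 9
binary(779) = 1100001011

Elias gamma(779) = '000000000' + '1100001011' = 0000000001100001011 (19 bits)


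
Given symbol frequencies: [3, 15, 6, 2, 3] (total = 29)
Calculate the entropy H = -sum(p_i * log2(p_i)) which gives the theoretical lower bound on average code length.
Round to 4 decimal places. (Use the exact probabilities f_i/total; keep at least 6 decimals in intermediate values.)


Per-symbol terms -p_i * log2(p_i) with p_i = f_i/29:
  p = 3/29 = 0.103448: log2(p) = -3.273018, -p*log2(p) = 0.338588
  p = 15/29 = 0.517241: log2(p) = -0.951090, -p*log2(p) = 0.491943
  p = 6/29 = 0.206897: log2(p) = -2.273018, -p*log2(p) = 0.470280
  p = 2/29 = 0.068966: log2(p) = -3.857981, -p*log2(p) = 0.266068
  p = 3/29 = 0.103448: log2(p) = -3.273018, -p*log2(p) = 0.338588
H = 0.338588 + 0.491943 + 0.470280 + 0.266068 + 0.338588 = 1.905467

H = 1.9055 bits/symbol


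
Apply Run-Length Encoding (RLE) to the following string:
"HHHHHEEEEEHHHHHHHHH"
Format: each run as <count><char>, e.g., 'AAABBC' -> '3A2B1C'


Scanning runs left to right:
  i=0: run of 'H' x 5 -> '5H'
  i=5: run of 'E' x 5 -> '5E'
  i=10: run of 'H' x 9 -> '9H'

RLE = 5H5E9H


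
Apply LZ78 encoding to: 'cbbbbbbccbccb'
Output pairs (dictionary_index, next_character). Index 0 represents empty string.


LZ78 encoding steps:
Dictionary: {0: ''}
Step 1: w='' (idx 0), next='c' -> output (0, 'c'), add 'c' as idx 1
Step 2: w='' (idx 0), next='b' -> output (0, 'b'), add 'b' as idx 2
Step 3: w='b' (idx 2), next='b' -> output (2, 'b'), add 'bb' as idx 3
Step 4: w='bb' (idx 3), next='b' -> output (3, 'b'), add 'bbb' as idx 4
Step 5: w='c' (idx 1), next='c' -> output (1, 'c'), add 'cc' as idx 5
Step 6: w='b' (idx 2), next='c' -> output (2, 'c'), add 'bc' as idx 6
Step 7: w='c' (idx 1), next='b' -> output (1, 'b'), add 'cb' as idx 7


Encoded: [(0, 'c'), (0, 'b'), (2, 'b'), (3, 'b'), (1, 'c'), (2, 'c'), (1, 'b')]


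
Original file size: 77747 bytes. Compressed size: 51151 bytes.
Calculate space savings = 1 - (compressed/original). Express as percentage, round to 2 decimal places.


ratio = compressed/original = 51151/77747 = 0.657916
savings = 1 - ratio = 1 - 0.657916 = 0.342084
as a percentage: 0.342084 * 100 = 34.21%

Space savings = 1 - 51151/77747 = 34.21%


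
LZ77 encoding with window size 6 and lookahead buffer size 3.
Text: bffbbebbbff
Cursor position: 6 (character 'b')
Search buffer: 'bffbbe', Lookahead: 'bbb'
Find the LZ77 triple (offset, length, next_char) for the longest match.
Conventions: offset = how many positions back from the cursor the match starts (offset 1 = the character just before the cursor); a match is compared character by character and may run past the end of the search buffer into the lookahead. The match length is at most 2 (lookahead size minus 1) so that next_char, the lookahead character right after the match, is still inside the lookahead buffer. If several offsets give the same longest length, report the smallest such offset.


Try each offset into the search buffer:
  offset=1 (pos 5, char 'e'): match length 0
  offset=2 (pos 4, char 'b'): match length 1
  offset=3 (pos 3, char 'b'): match length 2
  offset=4 (pos 2, char 'f'): match length 0
  offset=5 (pos 1, char 'f'): match length 0
  offset=6 (pos 0, char 'b'): match length 1
Longest match has length 2 at offset 3.
next_char = character at position 6 + 2 = 8 -> 'b'

Best match: offset=3, length=2 (matching 'bb' starting at position 3)
LZ77 triple: (3, 2, 'b')


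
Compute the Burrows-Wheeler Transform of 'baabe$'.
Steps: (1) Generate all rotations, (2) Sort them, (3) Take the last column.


Rotations (sorted):
  0: $baabe -> last char: e
  1: aabe$b -> last char: b
  2: abe$ba -> last char: a
  3: baabe$ -> last char: $
  4: be$baa -> last char: a
  5: e$baab -> last char: b


BWT = eba$ab


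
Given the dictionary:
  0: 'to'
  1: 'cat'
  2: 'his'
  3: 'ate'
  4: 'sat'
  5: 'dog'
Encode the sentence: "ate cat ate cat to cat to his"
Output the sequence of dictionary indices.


Look up each word in the dictionary:
  'ate' -> 3
  'cat' -> 1
  'ate' -> 3
  'cat' -> 1
  'to' -> 0
  'cat' -> 1
  'to' -> 0
  'his' -> 2

Encoded: [3, 1, 3, 1, 0, 1, 0, 2]


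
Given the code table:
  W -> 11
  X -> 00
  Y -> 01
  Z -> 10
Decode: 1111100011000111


Decoding:
11 -> W
11 -> W
10 -> Z
00 -> X
11 -> W
00 -> X
01 -> Y
11 -> W


Result: WWZXWXYW


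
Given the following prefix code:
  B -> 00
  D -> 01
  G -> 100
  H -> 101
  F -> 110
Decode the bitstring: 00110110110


Decoding step by step:
Bits 00 -> B
Bits 110 -> F
Bits 110 -> F
Bits 110 -> F


Decoded message: BFFF


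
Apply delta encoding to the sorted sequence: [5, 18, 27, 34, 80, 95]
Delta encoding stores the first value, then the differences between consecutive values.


First value: 5
Deltas:
  18 - 5 = 13
  27 - 18 = 9
  34 - 27 = 7
  80 - 34 = 46
  95 - 80 = 15


Delta encoded: [5, 13, 9, 7, 46, 15]


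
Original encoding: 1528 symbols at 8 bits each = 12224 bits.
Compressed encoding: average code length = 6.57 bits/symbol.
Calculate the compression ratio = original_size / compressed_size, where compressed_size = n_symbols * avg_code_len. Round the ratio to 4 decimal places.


original_size = n_symbols * orig_bits = 1528 * 8 = 12224 bits
compressed_size = n_symbols * avg_code_len = 1528 * 6.57 = 10038.96 bits
ratio = original_size / compressed_size = 12224 / 10038.96 = 1.2177

Compression ratio = 1.2177


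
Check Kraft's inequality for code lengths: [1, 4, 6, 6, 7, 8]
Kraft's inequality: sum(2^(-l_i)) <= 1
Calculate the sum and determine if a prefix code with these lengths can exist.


Sum = 2^(-1) + 2^(-4) + 2^(-6) + 2^(-6) + 2^(-7) + 2^(-8)
    = 0.5 + 0.0625 + 0.015625 + 0.015625 + 0.0078125 + 0.00390625
    = 155/256 = 0.60546875
Since 0.60546875 <= 1, Kraft's inequality IS satisfied.
A prefix code with these lengths CAN exist.

Kraft sum = 0.60546875. Satisfied.


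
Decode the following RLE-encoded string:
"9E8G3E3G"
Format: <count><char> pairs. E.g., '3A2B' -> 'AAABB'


Expanding each <count><char> pair:
  9E -> 'EEEEEEEEE'
  8G -> 'GGGGGGGG'
  3E -> 'EEE'
  3G -> 'GGG'

Decoded = EEEEEEEEEGGGGGGGGEEEGGG


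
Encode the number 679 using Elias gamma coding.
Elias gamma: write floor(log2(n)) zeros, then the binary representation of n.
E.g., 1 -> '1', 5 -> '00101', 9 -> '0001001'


num_bits = floor(log2(679)) + 1 = 10
leading_zeros = num_bits - 1 = 9
binary(679) = 1010100111

Elias gamma(679) = '000000000' + '1010100111' = 0000000001010100111 (19 bits)


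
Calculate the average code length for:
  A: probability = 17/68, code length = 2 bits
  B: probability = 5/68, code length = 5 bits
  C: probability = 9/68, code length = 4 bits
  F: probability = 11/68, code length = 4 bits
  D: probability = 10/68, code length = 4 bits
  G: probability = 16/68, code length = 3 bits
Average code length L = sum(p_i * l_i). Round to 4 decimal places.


Weighted contributions p_i * l_i:
  A: (17/68) * 2 = 34/68
  B: (5/68) * 5 = 25/68
  C: (9/68) * 4 = 36/68
  F: (11/68) * 4 = 44/68
  D: (10/68) * 4 = 40/68
  G: (16/68) * 3 = 48/68
Sum = (34 + 25 + 36 + 44 + 40 + 48)/68 = 227/68

L = 227/68 = 3.3382 bits/symbol


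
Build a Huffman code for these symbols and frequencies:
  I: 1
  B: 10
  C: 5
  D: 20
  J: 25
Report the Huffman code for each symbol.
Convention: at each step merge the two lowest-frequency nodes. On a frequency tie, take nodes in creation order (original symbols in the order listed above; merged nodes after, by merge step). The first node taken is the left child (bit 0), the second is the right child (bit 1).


Huffman tree construction:
Step 1: Merge I(1) + C(5) = 6
Step 2: Merge (I+C)(6) + B(10) = 16
Step 3: Merge ((I+C)+B)(16) + D(20) = 36
Step 4: Merge J(25) + (((I+C)+B)+D)(36) = 61
Read each symbol's code off the tree from the root (left child = 0, right child = 1).

Codes:
  I: 1000 (length 4)
  B: 101 (length 3)
  C: 1001 (length 4)
  D: 11 (length 2)
  J: 0 (length 1)
Average code length: 119/61 = 1.9508 bits/symbol


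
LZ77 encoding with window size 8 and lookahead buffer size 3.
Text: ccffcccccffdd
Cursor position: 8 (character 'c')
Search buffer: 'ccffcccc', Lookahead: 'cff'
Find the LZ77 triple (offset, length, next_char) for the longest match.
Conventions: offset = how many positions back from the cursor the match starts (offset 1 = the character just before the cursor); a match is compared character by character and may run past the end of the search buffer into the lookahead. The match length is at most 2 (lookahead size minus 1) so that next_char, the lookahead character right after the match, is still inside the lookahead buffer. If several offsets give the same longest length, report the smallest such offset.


Try each offset into the search buffer:
  offset=1 (pos 7, char 'c'): match length 1
  offset=2 (pos 6, char 'c'): match length 1
  offset=3 (pos 5, char 'c'): match length 1
  offset=4 (pos 4, char 'c'): match length 1
  offset=5 (pos 3, char 'f'): match length 0
  offset=6 (pos 2, char 'f'): match length 0
  offset=7 (pos 1, char 'c'): match length 2
  offset=8 (pos 0, char 'c'): match length 1
Longest match has length 2 at offset 7.
next_char = character at position 8 + 2 = 10 -> 'f'

Best match: offset=7, length=2 (matching 'cf' starting at position 1)
LZ77 triple: (7, 2, 'f')


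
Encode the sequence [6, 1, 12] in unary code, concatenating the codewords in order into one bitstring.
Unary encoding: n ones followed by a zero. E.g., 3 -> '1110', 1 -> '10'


Encode each number as n ones followed by a terminating 0:
  6 -> 1111110 (7 bits)
  1 -> 10 (2 bits)
  12 -> 1111111111110 (13 bits)
Total length = 7 + 2 + 13 = 22 bits.

Unary([6, 1, 12]) = 1111110101111111111110 (22 bits)


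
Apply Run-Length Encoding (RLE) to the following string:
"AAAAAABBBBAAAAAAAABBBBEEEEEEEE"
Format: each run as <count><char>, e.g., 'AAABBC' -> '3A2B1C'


Scanning runs left to right:
  i=0: run of 'A' x 6 -> '6A'
  i=6: run of 'B' x 4 -> '4B'
  i=10: run of 'A' x 8 -> '8A'
  i=18: run of 'B' x 4 -> '4B'
  i=22: run of 'E' x 8 -> '8E'

RLE = 6A4B8A4B8E


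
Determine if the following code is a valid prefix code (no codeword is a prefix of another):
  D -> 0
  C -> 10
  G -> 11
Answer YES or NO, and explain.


Checking each pair (does one codeword prefix another?):
  D='0' vs C='10': no prefix
  D='0' vs G='11': no prefix
  C='10' vs D='0': no prefix
  C='10' vs G='11': no prefix
  G='11' vs D='0': no prefix
  G='11' vs C='10': no prefix
No violation found over all pairs.

YES -- this is a valid prefix code. No codeword is a prefix of any other codeword.


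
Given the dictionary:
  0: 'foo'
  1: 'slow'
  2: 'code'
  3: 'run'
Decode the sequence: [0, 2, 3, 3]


Look up each index in the dictionary:
  0 -> 'foo'
  2 -> 'code'
  3 -> 'run'
  3 -> 'run'

Decoded: "foo code run run"


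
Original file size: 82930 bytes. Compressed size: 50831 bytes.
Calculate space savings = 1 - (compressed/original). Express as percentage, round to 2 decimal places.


ratio = compressed/original = 50831/82930 = 0.612939
savings = 1 - ratio = 1 - 0.612939 = 0.387061
as a percentage: 0.387061 * 100 = 38.71%

Space savings = 1 - 50831/82930 = 38.71%


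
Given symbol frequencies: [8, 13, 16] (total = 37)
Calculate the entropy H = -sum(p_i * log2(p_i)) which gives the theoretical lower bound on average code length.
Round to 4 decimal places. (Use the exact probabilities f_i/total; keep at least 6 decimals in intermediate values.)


Per-symbol terms -p_i * log2(p_i) with p_i = f_i/37:
  p = 8/37 = 0.216216: log2(p) = -2.209453, -p*log2(p) = 0.477720
  p = 13/37 = 0.351351: log2(p) = -1.509014, -p*log2(p) = 0.530194
  p = 16/37 = 0.432432: log2(p) = -1.209453, -p*log2(p) = 0.523007
H = 0.477720 + 0.530194 + 0.523007 = 1.530921

H = 1.5309 bits/symbol


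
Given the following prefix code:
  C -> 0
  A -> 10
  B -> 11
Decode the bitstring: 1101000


Decoding step by step:
Bits 11 -> B
Bits 0 -> C
Bits 10 -> A
Bits 0 -> C
Bits 0 -> C


Decoded message: BCACC


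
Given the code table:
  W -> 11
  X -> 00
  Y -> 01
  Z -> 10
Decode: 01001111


Decoding:
01 -> Y
00 -> X
11 -> W
11 -> W


Result: YXWW


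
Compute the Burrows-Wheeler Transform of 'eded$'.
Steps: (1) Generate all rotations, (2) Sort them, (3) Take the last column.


Rotations (sorted):
  0: $eded -> last char: d
  1: d$ede -> last char: e
  2: ded$e -> last char: e
  3: ed$ed -> last char: d
  4: eded$ -> last char: $


BWT = deed$


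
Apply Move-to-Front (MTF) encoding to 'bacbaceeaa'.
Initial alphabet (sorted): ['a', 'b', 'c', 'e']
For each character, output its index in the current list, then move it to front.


MTF encoding:
'b': index 1 in ['a', 'b', 'c', 'e'] -> ['b', 'a', 'c', 'e']
'a': index 1 in ['b', 'a', 'c', 'e'] -> ['a', 'b', 'c', 'e']
'c': index 2 in ['a', 'b', 'c', 'e'] -> ['c', 'a', 'b', 'e']
'b': index 2 in ['c', 'a', 'b', 'e'] -> ['b', 'c', 'a', 'e']
'a': index 2 in ['b', 'c', 'a', 'e'] -> ['a', 'b', 'c', 'e']
'c': index 2 in ['a', 'b', 'c', 'e'] -> ['c', 'a', 'b', 'e']
'e': index 3 in ['c', 'a', 'b', 'e'] -> ['e', 'c', 'a', 'b']
'e': index 0 in ['e', 'c', 'a', 'b'] -> ['e', 'c', 'a', 'b']
'a': index 2 in ['e', 'c', 'a', 'b'] -> ['a', 'e', 'c', 'b']
'a': index 0 in ['a', 'e', 'c', 'b'] -> ['a', 'e', 'c', 'b']


Output: [1, 1, 2, 2, 2, 2, 3, 0, 2, 0]


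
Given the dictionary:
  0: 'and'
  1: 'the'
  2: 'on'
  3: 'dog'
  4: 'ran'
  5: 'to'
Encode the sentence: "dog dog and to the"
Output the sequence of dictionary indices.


Look up each word in the dictionary:
  'dog' -> 3
  'dog' -> 3
  'and' -> 0
  'to' -> 5
  'the' -> 1

Encoded: [3, 3, 0, 5, 1]


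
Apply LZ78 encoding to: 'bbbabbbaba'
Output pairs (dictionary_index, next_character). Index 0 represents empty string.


LZ78 encoding steps:
Dictionary: {0: ''}
Step 1: w='' (idx 0), next='b' -> output (0, 'b'), add 'b' as idx 1
Step 2: w='b' (idx 1), next='b' -> output (1, 'b'), add 'bb' as idx 2
Step 3: w='' (idx 0), next='a' -> output (0, 'a'), add 'a' as idx 3
Step 4: w='bb' (idx 2), next='b' -> output (2, 'b'), add 'bbb' as idx 4
Step 5: w='a' (idx 3), next='b' -> output (3, 'b'), add 'ab' as idx 5
Step 6: w='a' (idx 3), end of input -> output (3, '')


Encoded: [(0, 'b'), (1, 'b'), (0, 'a'), (2, 'b'), (3, 'b'), (3, '')]


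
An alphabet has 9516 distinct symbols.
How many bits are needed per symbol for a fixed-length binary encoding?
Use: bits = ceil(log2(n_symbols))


log2(9516) = 13.2161
Bracket: 2^13 = 8192 < 9516 <= 2^14 = 16384
So ceil(log2(9516)) = 14

bits = ceil(log2(9516)) = ceil(13.2161) = 14 bits
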